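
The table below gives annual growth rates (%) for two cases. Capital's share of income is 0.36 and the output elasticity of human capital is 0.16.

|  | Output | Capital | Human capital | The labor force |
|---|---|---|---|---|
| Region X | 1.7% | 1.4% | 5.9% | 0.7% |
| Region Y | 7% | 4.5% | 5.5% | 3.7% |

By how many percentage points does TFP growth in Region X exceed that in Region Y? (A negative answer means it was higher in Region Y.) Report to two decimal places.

Labor's share = 1 − 0.36 − 0.16 = 0.48.
Region X: TFP = 1.7 − 0.504 − 0.944 − 0.336 = -0.084%.
Region Y: TFP = 7 − 1.62 − 0.88 − 1.776 = 2.724%.
Difference = -0.084 − (2.724) = -2.808 pp.

-2.81 percentage points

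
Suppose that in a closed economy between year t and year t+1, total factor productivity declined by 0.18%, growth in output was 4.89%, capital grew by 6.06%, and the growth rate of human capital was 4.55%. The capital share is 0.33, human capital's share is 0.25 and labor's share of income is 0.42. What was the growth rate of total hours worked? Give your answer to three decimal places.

4.602%

Labor's share = 1 − 0.33 − 0.25 = 0.42.
gY = gA + 0.33×6.06 + 0.25×4.55 + 0.42×g.
0.42×g = 4.89 + 0.18 − 3.1373 = 1.9327.
g = 1.9327 / 0.42 = 4.60167%.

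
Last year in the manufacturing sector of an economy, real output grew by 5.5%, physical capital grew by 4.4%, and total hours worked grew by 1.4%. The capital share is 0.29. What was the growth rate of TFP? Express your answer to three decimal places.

TFP growth was 3.230%.

Labor's share = 1 − 0.29 = 0.71.
Physical capital: 0.29 × 4.4 = 1.276 pp.
Total hours worked: 0.71 × 1.4 = 0.994 pp.
TFP growth = 5.5 − 2.27 = 3.23%.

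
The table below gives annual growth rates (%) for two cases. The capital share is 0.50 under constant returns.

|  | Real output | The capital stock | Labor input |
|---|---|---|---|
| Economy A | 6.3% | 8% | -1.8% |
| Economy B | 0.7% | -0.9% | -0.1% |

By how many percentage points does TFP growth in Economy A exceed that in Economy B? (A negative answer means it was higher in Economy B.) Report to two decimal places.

2.00 percentage points

Labor's share = 1 − 0.5 = 0.5.
Economy A: TFP = 6.3 − 4 + 0.9 = 3.2%.
Economy B: TFP = 0.7 + 0.45 + 0.05 = 1.2%.
Difference = 3.2 − (1.2) = 2 pp.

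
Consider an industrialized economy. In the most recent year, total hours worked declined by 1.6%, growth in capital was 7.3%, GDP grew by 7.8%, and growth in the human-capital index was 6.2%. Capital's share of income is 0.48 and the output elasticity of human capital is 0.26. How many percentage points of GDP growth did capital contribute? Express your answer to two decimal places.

Contribution = share × growth = 0.48 × 7.3 = 3.504 pp.

3.50 pp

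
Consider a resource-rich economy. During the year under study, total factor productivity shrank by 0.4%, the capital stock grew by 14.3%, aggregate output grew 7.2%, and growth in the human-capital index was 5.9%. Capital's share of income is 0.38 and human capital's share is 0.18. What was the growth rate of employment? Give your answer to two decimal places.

2.51%

Labor's share = 1 − 0.38 − 0.18 = 0.44.
gY = gA + 0.38×14.3 + 0.18×5.9 + 0.44×g.
0.44×g = 7.2 + 0.4 − 6.496 = 1.104.
g = 1.104 / 0.44 = 2.5091%.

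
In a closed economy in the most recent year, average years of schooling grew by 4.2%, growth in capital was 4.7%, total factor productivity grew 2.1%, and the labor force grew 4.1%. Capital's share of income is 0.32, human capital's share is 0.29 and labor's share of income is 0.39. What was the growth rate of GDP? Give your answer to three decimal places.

6.421%

Labor's share = 1 − 0.32 − 0.29 = 0.39.
Capital: 0.32 × 4.7 = 1.504 pp.
Average years of schooling: 0.29 × 4.2 = 1.218 pp.
The labor force: 0.39 × 4.1 = 1.599 pp.
Output growth = 2.1 + 4.321 = 6.421%.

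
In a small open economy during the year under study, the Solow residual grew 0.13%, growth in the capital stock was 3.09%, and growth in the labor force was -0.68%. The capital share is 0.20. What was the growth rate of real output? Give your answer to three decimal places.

Labor's share = 1 − 0.2 = 0.8.
The capital stock: 0.2 × 3.09 = 0.618 pp.
The labor force: 0.8 × (-0.68) = -0.544 pp.
Output growth = 0.13 + 0.074 = 0.204%.

0.204%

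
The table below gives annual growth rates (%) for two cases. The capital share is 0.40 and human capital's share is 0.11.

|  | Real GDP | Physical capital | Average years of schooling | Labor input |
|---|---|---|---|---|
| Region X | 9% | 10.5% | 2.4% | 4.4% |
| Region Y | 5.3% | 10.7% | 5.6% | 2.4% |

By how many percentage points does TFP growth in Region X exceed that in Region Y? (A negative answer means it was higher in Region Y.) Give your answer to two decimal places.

3.15 percentage points

Labor's share = 1 − 0.4 − 0.11 = 0.49.
Region X: TFP = 9 − 4.2 − 0.264 − 2.156 = 2.38%.
Region Y: TFP = 5.3 − 4.28 − 0.616 − 1.176 = -0.772%.
Difference = 2.38 − (-0.772) = 3.152 pp.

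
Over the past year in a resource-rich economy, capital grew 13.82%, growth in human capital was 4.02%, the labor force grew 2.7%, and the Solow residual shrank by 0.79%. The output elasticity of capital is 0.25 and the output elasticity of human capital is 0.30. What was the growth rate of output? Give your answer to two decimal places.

5.09%

Labor's share = 1 − 0.25 − 0.3 = 0.45.
Capital: 0.25 × 13.82 = 3.455 pp.
Human capital: 0.3 × 4.02 = 1.206 pp.
The labor force: 0.45 × 2.7 = 1.215 pp.
Output growth = -0.79 + 5.876 = 5.086%.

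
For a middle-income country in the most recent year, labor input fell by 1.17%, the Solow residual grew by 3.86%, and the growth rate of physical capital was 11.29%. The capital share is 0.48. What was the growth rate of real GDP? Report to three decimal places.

Labor's share = 1 − 0.48 = 0.52.
Physical capital: 0.48 × 11.29 = 5.4192 pp.
Labor input: 0.52 × (-1.17) = -0.6084 pp.
Output growth = 3.86 + 4.8108 = 8.6708%.

Real GDP grew 8.671%.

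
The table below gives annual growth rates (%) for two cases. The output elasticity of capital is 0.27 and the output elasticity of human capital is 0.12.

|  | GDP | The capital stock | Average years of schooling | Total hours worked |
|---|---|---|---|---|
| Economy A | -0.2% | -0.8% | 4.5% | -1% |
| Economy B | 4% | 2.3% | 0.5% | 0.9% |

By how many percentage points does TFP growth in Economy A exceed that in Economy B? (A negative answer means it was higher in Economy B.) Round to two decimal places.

-2.68 percentage points

Labor's share = 1 − 0.27 − 0.12 = 0.61.
Economy A: TFP = -0.2 + 0.216 − 0.54 + 0.61 = 0.086%.
Economy B: TFP = 4 − 0.621 − 0.06 − 0.549 = 2.77%.
Difference = 0.086 − (2.77) = -2.684 pp.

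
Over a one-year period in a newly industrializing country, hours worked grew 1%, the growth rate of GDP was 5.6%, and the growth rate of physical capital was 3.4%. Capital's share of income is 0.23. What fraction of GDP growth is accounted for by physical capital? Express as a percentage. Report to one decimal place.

Physical capital accounted for 14.0% of growth.

Physical capital contributed 0.23 × 3.4 = 0.782 pp.
Share of growth = 0.782 / 5.6 × 100 = 13.964%.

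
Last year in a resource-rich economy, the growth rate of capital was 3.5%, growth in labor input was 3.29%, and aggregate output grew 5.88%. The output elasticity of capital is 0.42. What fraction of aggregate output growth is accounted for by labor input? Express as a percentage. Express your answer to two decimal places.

Labor's share = 1 − 0.42 = 0.58.
Labor input contributed 0.58 × 3.29 = 1.9082 pp.
Share of growth = 1.9082 / 5.88 × 100 = 32.4524%.

Labor input accounted for 32.45% of growth.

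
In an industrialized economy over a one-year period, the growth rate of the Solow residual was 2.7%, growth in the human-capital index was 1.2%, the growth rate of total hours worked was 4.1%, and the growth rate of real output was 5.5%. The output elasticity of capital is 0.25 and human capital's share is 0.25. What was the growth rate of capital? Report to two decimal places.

1.80%

Labor's share = 1 − 0.25 − 0.25 = 0.5.
gY = gA + 0.25×1.2 + 0.5×4.1 + 0.25×g.
0.25×g = 5.5 − 2.7 − 2.35 = 0.45.
g = 0.45 / 0.25 = 1.8%.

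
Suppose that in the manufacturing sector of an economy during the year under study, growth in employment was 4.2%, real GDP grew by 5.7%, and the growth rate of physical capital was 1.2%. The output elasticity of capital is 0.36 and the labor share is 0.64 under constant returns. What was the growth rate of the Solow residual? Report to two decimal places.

2.58%

Labor's share = 1 − 0.36 = 0.64.
Physical capital: 0.36 × 1.2 = 0.432 pp.
Employment: 0.64 × 4.2 = 2.688 pp.
TFP growth = 5.7 − 3.12 = 2.58%.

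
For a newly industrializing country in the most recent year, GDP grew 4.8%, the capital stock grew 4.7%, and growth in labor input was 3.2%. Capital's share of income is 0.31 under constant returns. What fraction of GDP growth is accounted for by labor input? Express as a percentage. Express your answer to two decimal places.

46.00%

Labor's share = 1 − 0.31 = 0.69.
Labor input contributed 0.69 × 3.2 = 2.208 pp.
Share of growth = 2.208 / 4.8 × 100 = 46%.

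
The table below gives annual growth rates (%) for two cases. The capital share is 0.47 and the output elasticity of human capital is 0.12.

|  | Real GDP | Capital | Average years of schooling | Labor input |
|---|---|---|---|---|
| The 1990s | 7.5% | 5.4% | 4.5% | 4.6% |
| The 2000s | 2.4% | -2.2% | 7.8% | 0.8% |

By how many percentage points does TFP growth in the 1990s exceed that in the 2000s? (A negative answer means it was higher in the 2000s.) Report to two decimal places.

Labor's share = 1 − 0.47 − 0.12 = 0.41.
The 1990s: TFP = 7.5 − 2.538 − 0.54 − 1.886 = 2.536%.
The 2000s: TFP = 2.4 + 1.034 − 0.936 − 0.328 = 2.17%.
Difference = 2.536 − (2.17) = 0.366 pp.

0.37 percentage points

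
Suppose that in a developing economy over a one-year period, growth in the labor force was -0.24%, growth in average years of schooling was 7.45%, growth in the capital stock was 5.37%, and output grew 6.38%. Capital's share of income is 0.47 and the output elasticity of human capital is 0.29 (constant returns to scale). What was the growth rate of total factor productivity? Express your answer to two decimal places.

Total factor productivity growth was 1.75%.

Labor's share = 1 − 0.47 − 0.29 = 0.24.
The capital stock: 0.47 × 5.37 = 2.5239 pp.
Average years of schooling: 0.29 × 7.45 = 2.1605 pp.
The labor force: 0.24 × (-0.24) = -0.0576 pp.
TFP growth = 6.38 − 4.6268 = 1.7532%.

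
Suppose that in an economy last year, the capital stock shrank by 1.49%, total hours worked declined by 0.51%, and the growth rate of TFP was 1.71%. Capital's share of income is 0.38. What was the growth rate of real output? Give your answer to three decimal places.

0.828%

Labor's share = 1 − 0.38 = 0.62.
The capital stock: 0.38 × (-1.49) = -0.5662 pp.
Total hours worked: 0.62 × (-0.51) = -0.3162 pp.
Output growth = 1.71 + (-0.8824) = 0.8276%.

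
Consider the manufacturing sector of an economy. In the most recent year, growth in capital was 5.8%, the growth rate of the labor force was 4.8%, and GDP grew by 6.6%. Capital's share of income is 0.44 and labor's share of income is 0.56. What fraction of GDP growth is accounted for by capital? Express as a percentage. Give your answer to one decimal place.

Capital contributed 0.44 × 5.8 = 2.552 pp.
Share of growth = 2.552 / 6.6 × 100 = 38.667%.

Capital accounted for 38.7% of growth.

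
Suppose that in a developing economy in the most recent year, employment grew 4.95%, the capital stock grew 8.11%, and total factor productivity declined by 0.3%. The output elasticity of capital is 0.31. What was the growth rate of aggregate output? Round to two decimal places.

Labor's share = 1 − 0.31 = 0.69.
The capital stock: 0.31 × 8.11 = 2.5141 pp.
Employment: 0.69 × 4.95 = 3.4155 pp.
Output growth = -0.3 + 5.9296 = 5.6296%.

Aggregate output growth was 5.63%.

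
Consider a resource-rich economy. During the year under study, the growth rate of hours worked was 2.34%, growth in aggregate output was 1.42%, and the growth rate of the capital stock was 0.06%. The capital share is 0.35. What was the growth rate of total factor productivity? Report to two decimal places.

Labor's share = 1 − 0.35 = 0.65.
The capital stock: 0.35 × 0.06 = 0.021 pp.
Hours worked: 0.65 × 2.34 = 1.521 pp.
TFP growth = 1.42 − 1.542 = -0.122%.

-0.12%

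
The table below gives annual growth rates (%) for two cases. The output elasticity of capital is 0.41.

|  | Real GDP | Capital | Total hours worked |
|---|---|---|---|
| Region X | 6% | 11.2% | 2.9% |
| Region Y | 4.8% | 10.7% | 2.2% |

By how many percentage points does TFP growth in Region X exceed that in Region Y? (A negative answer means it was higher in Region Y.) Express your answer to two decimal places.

0.58 percentage points

Labor's share = 1 − 0.41 = 0.59.
Region X: TFP = 6 − 4.592 − 1.711 = -0.303%.
Region Y: TFP = 4.8 − 4.387 − 1.298 = -0.885%.
Difference = -0.303 − (-0.885) = 0.582 pp.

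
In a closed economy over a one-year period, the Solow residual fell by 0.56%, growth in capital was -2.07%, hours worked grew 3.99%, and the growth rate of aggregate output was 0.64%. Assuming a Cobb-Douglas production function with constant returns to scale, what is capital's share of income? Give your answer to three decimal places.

gY = gA + α·gK + (1−α)·gL, so gY − gA − gL = α(gK − gL).
0.64 + 0.56 − 3.99 = α × (-2.07 − 3.99).
-2.79 = -6.06 α, so α = 0.4604.

0.460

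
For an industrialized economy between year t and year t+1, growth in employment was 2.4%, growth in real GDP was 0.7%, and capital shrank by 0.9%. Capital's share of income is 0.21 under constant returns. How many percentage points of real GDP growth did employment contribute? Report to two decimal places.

Labor's share = 1 − 0.21 = 0.79.
Contribution = share × growth = 0.79 × 2.4 = 1.896 pp.

1.90 percentage points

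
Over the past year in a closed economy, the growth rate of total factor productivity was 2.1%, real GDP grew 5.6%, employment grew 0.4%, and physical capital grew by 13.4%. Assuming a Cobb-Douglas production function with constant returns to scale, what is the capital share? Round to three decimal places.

gY = gA + α·gK + (1−α)·gL, so gY − gA − gL = α(gK − gL).
5.6 − 2.1 − 0.4 = α × (13.4 − 0.4).
3.1 = 13 α, so α = 0.23846.

α = 0.238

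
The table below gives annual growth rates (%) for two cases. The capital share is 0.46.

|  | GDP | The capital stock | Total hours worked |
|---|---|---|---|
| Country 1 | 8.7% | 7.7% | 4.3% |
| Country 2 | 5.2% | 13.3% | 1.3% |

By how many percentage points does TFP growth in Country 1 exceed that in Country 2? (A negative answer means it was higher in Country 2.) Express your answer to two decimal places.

4.46 percentage points

Labor's share = 1 − 0.46 = 0.54.
Country 1: TFP = 8.7 − 3.542 − 2.322 = 2.836%.
Country 2: TFP = 5.2 − 6.118 − 0.702 = -1.62%.
Difference = 2.836 − (-1.62) = 4.456 pp.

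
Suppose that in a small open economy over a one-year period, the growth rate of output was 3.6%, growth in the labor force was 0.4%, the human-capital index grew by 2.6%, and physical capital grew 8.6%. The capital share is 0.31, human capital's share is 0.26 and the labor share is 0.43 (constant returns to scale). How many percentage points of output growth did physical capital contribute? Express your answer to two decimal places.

2.67

Contribution = share × growth = 0.31 × 8.6 = 2.666 pp.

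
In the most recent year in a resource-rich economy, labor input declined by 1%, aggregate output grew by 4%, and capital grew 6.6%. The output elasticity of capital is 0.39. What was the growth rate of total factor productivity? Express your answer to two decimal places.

Labor's share = 1 − 0.39 = 0.61.
Capital: 0.39 × 6.6 = 2.574 pp.
Labor input: 0.61 × (-1) = -0.61 pp.
TFP growth = 4 − 1.964 = 2.036%.

2.04%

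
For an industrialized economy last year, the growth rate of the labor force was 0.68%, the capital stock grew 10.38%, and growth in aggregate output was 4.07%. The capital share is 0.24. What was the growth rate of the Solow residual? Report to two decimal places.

Labor's share = 1 − 0.24 = 0.76.
The capital stock: 0.24 × 10.38 = 2.4912 pp.
The labor force: 0.76 × 0.68 = 0.5168 pp.
TFP growth = 4.07 − 3.008 = 1.062%.

The Solow residual grew 1.06%.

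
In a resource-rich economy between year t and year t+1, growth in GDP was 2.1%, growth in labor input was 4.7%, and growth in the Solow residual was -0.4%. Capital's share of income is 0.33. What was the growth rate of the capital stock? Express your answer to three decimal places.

-1.967%

Labor's share = 1 − 0.33 = 0.67.
gY = gA + 0.67×4.7 + 0.33×g.
0.33×g = 2.1 + 0.4 − 3.149 = -0.649.
g = -0.649 / 0.33 = -1.96667%.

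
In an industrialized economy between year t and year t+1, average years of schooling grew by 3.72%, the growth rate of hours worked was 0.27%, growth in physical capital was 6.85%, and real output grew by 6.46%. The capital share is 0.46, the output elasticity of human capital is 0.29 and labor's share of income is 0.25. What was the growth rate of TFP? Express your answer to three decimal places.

Labor's share = 1 − 0.46 − 0.29 = 0.25.
Physical capital: 0.46 × 6.85 = 3.151 pp.
Average years of schooling: 0.29 × 3.72 = 1.0788 pp.
Hours worked: 0.25 × 0.27 = 0.0675 pp.
TFP growth = 6.46 − 4.2973 = 2.1627%.

TFP growth was 2.163%.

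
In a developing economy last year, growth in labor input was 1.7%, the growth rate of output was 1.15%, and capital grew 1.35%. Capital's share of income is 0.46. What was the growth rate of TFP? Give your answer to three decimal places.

Labor's share = 1 − 0.46 = 0.54.
Capital: 0.46 × 1.35 = 0.621 pp.
Labor input: 0.54 × 1.7 = 0.918 pp.
TFP growth = 1.15 − 1.539 = -0.389%.

-0.389%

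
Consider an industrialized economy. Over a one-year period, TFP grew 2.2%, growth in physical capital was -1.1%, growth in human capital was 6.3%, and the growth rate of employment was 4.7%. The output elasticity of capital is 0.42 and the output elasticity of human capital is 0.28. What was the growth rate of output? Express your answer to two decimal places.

Labor's share = 1 − 0.42 − 0.28 = 0.3.
Physical capital: 0.42 × (-1.1) = -0.462 pp.
Human capital: 0.28 × 6.3 = 1.764 pp.
Employment: 0.3 × 4.7 = 1.41 pp.
Output growth = 2.2 + 2.712 = 4.912%.

4.91%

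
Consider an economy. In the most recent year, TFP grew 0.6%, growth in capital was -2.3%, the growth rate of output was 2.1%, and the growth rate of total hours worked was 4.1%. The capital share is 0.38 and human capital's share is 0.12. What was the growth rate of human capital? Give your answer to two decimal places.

2.70%

Labor's share = 1 − 0.38 − 0.12 = 0.5.
gY = gA + 0.38×(-2.3) + 0.5×4.1 + 0.12×g.
0.12×g = 2.1 − 0.6 − 1.176 = 0.324.
g = 0.324 / 0.12 = 2.7%.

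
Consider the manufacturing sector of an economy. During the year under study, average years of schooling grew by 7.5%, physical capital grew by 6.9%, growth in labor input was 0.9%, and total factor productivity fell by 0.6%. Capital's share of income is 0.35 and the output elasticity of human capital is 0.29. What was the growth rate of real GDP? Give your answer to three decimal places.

Labor's share = 1 − 0.35 − 0.29 = 0.36.
Physical capital: 0.35 × 6.9 = 2.415 pp.
Average years of schooling: 0.29 × 7.5 = 2.175 pp.
Labor input: 0.36 × 0.9 = 0.324 pp.
Output growth = -0.6 + 4.914 = 4.314%.

4.314%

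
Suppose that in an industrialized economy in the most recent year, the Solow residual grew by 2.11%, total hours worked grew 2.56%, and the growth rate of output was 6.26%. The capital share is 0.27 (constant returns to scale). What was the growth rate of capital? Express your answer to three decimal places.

Labor's share = 1 − 0.27 = 0.73.
gY = gA + 0.73×2.56 + 0.27×g.
0.27×g = 6.26 − 2.11 − 1.8688 = 2.2812.
g = 2.2812 / 0.27 = 8.44889%.

8.449%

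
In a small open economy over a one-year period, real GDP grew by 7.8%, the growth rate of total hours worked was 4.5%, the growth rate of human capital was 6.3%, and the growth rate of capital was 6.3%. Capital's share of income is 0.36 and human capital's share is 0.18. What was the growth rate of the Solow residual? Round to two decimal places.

Labor's share = 1 − 0.36 − 0.18 = 0.46.
Capital: 0.36 × 6.3 = 2.268 pp.
Human capital: 0.18 × 6.3 = 1.134 pp.
Total hours worked: 0.46 × 4.5 = 2.07 pp.
TFP growth = 7.8 − 5.472 = 2.328%.

2.33%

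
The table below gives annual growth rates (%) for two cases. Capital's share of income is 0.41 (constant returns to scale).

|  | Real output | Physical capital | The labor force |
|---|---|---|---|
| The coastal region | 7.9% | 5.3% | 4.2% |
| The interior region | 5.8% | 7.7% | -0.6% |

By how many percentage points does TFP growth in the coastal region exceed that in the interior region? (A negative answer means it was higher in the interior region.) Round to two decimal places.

0.25 percentage points

Labor's share = 1 − 0.41 = 0.59.
The coastal region: TFP = 7.9 − 2.173 − 2.478 = 3.249%.
The interior region: TFP = 5.8 − 3.157 + 0.354 = 2.997%.
Difference = 3.249 − (2.997) = 0.252 pp.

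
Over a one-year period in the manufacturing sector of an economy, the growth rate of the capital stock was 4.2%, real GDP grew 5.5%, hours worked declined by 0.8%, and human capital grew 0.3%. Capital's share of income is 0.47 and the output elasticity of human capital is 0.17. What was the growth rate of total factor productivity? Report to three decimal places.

Total factor productivity grew 3.763%.

Labor's share = 1 − 0.47 − 0.17 = 0.36.
The capital stock: 0.47 × 4.2 = 1.974 pp.
Human capital: 0.17 × 0.3 = 0.051 pp.
Hours worked: 0.36 × (-0.8) = -0.288 pp.
TFP growth = 5.5 − 1.737 = 3.763%.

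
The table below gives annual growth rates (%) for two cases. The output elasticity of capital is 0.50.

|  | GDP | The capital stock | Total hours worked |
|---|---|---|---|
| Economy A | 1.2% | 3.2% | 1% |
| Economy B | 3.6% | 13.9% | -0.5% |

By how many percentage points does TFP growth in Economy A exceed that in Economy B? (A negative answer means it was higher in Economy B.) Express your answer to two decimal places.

Labor's share = 1 − 0.5 = 0.5.
Economy A: TFP = 1.2 − 1.6 − 0.5 = -0.9%.
Economy B: TFP = 3.6 − 6.95 + 0.25 = -3.1%.
Difference = -0.9 − (-3.1) = 2.2 pp.

2.20 percentage points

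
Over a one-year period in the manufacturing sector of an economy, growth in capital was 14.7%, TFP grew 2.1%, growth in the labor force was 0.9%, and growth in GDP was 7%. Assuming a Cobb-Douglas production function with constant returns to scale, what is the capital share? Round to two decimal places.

0.29

gY = gA + α·gK + (1−α)·gL, so gY − gA − gL = α(gK − gL).
7 − 2.1 − 0.9 = α × (14.7 − 0.9).
4 = 13.8 α, so α = 0.2899.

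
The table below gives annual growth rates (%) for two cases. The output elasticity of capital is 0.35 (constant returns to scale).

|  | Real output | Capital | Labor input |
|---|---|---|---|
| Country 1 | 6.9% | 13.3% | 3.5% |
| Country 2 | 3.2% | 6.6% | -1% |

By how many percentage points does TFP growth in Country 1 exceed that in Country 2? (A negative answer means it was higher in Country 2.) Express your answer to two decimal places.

-1.57 percentage points

Labor's share = 1 − 0.35 = 0.65.
Country 1: TFP = 6.9 − 4.655 − 2.275 = -0.03%.
Country 2: TFP = 3.2 − 2.31 + 0.65 = 1.54%.
Difference = -0.03 − (1.54) = -1.57 pp.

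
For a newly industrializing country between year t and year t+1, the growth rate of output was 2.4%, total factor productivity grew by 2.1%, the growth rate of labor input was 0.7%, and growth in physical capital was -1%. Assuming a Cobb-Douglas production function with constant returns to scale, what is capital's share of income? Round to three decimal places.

α = 0.235

gY = gA + α·gK + (1−α)·gL, so gY − gA − gL = α(gK − gL).
2.4 − 2.1 − 0.7 = α × (-1 − 0.7).
-0.4 = -1.7 α, so α = 0.23529.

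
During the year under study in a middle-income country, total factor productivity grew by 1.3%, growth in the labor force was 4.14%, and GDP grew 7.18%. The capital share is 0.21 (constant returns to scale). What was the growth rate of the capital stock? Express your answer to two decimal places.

12.43%

Labor's share = 1 − 0.21 = 0.79.
gY = gA + 0.79×4.14 + 0.21×g.
0.21×g = 7.18 − 1.3 − 3.2706 = 2.6094.
g = 2.6094 / 0.21 = 12.4257%.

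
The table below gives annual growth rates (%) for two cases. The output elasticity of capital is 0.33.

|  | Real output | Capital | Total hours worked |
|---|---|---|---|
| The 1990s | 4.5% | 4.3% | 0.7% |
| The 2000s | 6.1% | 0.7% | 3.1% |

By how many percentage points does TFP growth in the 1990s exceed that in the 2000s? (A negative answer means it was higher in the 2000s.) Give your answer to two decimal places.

Labor's share = 1 − 0.33 = 0.67.
The 1990s: TFP = 4.5 − 1.419 − 0.469 = 2.612%.
The 2000s: TFP = 6.1 − 0.231 − 2.077 = 3.792%.
Difference = 2.612 − (3.792) = -1.18 pp.

-1.18 percentage points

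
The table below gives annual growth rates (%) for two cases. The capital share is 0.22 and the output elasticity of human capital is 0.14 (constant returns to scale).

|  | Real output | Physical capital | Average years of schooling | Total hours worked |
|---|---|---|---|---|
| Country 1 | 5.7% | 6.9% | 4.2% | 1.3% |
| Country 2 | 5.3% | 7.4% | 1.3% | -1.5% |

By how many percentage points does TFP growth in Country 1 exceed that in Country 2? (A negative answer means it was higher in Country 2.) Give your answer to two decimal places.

-1.69 percentage points

Labor's share = 1 − 0.22 − 0.14 = 0.64.
Country 1: TFP = 5.7 − 1.518 − 0.588 − 0.832 = 2.762%.
Country 2: TFP = 5.3 − 1.628 − 0.182 + 0.96 = 4.45%.
Difference = 2.762 − (4.45) = -1.688 pp.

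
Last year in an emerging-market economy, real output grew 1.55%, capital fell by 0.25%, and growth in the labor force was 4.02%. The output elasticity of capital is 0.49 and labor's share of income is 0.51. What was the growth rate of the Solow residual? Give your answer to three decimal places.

Labor's share = 1 − 0.49 = 0.51.
Capital: 0.49 × (-0.25) = -0.1225 pp.
The labor force: 0.51 × 4.02 = 2.0502 pp.
TFP growth = 1.55 − 1.9277 = -0.3777%.

-0.378%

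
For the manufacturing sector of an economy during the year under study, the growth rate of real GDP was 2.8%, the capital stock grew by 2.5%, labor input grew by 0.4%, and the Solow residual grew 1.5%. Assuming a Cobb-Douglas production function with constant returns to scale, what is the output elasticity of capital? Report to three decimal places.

α = 0.429

gY = gA + α·gK + (1−α)·gL, so gY − gA − gL = α(gK − gL).
2.8 − 1.5 − 0.4 = α × (2.5 − 0.4).
0.9 = 2.1 α, so α = 0.42857.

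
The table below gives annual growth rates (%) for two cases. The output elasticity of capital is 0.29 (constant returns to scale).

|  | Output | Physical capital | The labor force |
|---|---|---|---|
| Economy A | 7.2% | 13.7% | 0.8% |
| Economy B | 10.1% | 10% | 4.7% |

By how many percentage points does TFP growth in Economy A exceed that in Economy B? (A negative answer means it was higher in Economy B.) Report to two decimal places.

-1.20 percentage points

Labor's share = 1 − 0.29 = 0.71.
Economy A: TFP = 7.2 − 3.973 − 0.568 = 2.659%.
Economy B: TFP = 10.1 − 2.9 − 3.337 = 3.863%.
Difference = 2.659 − (3.863) = -1.204 pp.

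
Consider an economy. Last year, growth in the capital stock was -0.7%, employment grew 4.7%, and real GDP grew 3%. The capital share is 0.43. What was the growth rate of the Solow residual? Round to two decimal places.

Labor's share = 1 − 0.43 = 0.57.
The capital stock: 0.43 × (-0.7) = -0.301 pp.
Employment: 0.57 × 4.7 = 2.679 pp.
TFP growth = 3 − 2.378 = 0.622%.

0.62%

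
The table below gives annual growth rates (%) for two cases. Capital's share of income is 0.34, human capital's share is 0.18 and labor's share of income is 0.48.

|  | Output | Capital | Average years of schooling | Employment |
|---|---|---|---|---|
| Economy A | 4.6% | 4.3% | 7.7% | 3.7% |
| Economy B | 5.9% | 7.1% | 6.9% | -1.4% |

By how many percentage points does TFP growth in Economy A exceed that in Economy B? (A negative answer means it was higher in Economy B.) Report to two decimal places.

-2.94 percentage points

Labor's share = 1 − 0.34 − 0.18 = 0.48.
Economy A: TFP = 4.6 − 1.462 − 1.386 − 1.776 = -0.024%.
Economy B: TFP = 5.9 − 2.414 − 1.242 + 0.672 = 2.916%.
Difference = -0.024 − (2.916) = -2.94 pp.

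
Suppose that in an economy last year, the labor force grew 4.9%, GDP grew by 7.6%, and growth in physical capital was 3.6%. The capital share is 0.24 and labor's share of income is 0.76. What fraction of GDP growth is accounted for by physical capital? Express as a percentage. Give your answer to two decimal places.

Physical capital contributed 0.24 × 3.6 = 0.864 pp.
Share of growth = 0.864 / 7.6 × 100 = 11.3684%.

Physical capital accounted for 11.37% of growth.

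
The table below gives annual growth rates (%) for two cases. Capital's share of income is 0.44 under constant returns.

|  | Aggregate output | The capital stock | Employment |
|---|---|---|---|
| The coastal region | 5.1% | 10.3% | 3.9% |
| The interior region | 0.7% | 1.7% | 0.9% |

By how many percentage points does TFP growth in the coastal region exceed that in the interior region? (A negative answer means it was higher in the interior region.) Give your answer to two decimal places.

Labor's share = 1 − 0.44 = 0.56.
The coastal region: TFP = 5.1 − 4.532 − 2.184 = -1.616%.
The interior region: TFP = 0.7 − 0.748 − 0.504 = -0.552%.
Difference = -1.616 − (-0.552) = -1.064 pp.

-1.06 percentage points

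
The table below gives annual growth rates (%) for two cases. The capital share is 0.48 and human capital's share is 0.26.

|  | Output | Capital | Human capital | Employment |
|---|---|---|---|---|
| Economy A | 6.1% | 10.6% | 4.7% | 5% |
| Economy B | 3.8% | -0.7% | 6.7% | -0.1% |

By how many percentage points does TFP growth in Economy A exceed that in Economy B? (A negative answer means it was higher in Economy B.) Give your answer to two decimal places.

-3.93 percentage points

Labor's share = 1 − 0.48 − 0.26 = 0.26.
Economy A: TFP = 6.1 − 5.088 − 1.222 − 1.3 = -1.51%.
Economy B: TFP = 3.8 + 0.336 − 1.742 + 0.026 = 2.42%.
Difference = -1.51 − (2.42) = -3.93 pp.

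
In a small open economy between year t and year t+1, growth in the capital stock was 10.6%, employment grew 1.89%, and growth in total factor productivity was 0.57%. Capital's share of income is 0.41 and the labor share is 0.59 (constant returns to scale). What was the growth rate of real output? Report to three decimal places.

Labor's share = 1 − 0.41 = 0.59.
The capital stock: 0.41 × 10.6 = 4.346 pp.
Employment: 0.59 × 1.89 = 1.1151 pp.
Output growth = 0.57 + 5.4611 = 6.0311%.

6.031%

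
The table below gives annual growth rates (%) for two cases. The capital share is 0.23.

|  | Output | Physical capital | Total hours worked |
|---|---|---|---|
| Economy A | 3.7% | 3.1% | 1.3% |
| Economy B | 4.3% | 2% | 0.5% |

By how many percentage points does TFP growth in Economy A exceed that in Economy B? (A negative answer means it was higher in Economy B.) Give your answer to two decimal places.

-1.47 percentage points

Labor's share = 1 − 0.23 = 0.77.
Economy A: TFP = 3.7 − 0.713 − 1.001 = 1.986%.
Economy B: TFP = 4.3 − 0.46 − 0.385 = 3.455%.
Difference = 1.986 − (3.455) = -1.469 pp.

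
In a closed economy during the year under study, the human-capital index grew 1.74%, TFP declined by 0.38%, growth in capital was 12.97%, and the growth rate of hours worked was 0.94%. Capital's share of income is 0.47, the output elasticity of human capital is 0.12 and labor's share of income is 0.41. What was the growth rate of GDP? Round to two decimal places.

Labor's share = 1 − 0.47 − 0.12 = 0.41.
Capital: 0.47 × 12.97 = 6.0959 pp.
The human-capital index: 0.12 × 1.74 = 0.2088 pp.
Hours worked: 0.41 × 0.94 = 0.3854 pp.
Output growth = -0.38 + 6.6901 = 6.3101%.

6.31%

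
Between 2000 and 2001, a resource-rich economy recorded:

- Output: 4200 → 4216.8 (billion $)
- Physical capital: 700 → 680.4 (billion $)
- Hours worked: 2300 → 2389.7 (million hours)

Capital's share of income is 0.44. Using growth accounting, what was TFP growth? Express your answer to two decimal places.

Output growth = (4216.8 − 4200) / 4200 = 0.4%.
Physical capital growth = (680.4 − 700) / 700 = -2.8%.
Hours worked growth = (2389.7 − 2300) / 2300 = 3.9%.
Labor's share = 1 − 0.44 = 0.56.
Physical capital: 0.44 × (-2.8) = -1.232 pp.
Hours worked: 0.56 × 3.9 = 2.184 pp.
TFP growth = 0.4 − 0.952 = -0.552%.

-0.55%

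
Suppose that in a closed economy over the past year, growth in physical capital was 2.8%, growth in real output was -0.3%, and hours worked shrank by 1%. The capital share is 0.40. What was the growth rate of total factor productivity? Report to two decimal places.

Labor's share = 1 − 0.4 = 0.6.
Physical capital: 0.4 × 2.8 = 1.12 pp.
Hours worked: 0.6 × (-1) = -0.6 pp.
TFP growth = -0.3 − 0.52 = -0.82%.

-0.82%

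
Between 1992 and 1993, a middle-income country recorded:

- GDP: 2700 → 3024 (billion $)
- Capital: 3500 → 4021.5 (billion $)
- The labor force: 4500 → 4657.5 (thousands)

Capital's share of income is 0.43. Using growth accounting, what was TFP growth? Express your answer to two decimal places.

3.60%

GDP growth = (3024 − 2700) / 2700 = 12%.
Capital growth = (4021.5 − 3500) / 3500 = 14.9%.
The labor force growth = (4657.5 − 4500) / 4500 = 3.5%.
Labor's share = 1 − 0.43 = 0.57.
Capital: 0.43 × 14.9 = 6.407 pp.
The labor force: 0.57 × 3.5 = 1.995 pp.
TFP growth = 12 − 8.402 = 3.598%.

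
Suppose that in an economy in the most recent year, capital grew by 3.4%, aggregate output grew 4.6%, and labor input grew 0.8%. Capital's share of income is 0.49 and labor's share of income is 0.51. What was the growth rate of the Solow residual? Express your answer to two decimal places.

Labor's share = 1 − 0.49 = 0.51.
Capital: 0.49 × 3.4 = 1.666 pp.
Labor input: 0.51 × 0.8 = 0.408 pp.
TFP growth = 4.6 − 2.074 = 2.526%.

The Solow residual growth was 2.53%.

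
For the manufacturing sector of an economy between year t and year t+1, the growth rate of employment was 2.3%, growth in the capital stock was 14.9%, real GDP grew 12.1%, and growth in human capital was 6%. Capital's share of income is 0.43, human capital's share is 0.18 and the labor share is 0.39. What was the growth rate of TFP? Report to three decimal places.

TFP grew 3.716%.

Labor's share = 1 − 0.43 − 0.18 = 0.39.
The capital stock: 0.43 × 14.9 = 6.407 pp.
Human capital: 0.18 × 6 = 1.08 pp.
Employment: 0.39 × 2.3 = 0.897 pp.
TFP growth = 12.1 − 8.384 = 3.716%.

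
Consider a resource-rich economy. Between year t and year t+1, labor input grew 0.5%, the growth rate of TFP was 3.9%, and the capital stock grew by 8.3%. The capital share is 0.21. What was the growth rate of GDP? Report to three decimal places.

Labor's share = 1 − 0.21 = 0.79.
The capital stock: 0.21 × 8.3 = 1.743 pp.
Labor input: 0.79 × 0.5 = 0.395 pp.
Output growth = 3.9 + 2.138 = 6.038%.

6.038%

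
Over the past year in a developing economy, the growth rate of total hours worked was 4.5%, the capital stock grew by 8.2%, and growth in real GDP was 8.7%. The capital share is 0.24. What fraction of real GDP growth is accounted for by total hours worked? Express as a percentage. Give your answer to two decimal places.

39.31%

Labor's share = 1 − 0.24 = 0.76.
Total hours worked contributed 0.76 × 4.5 = 3.42 pp.
Share of growth = 3.42 / 8.7 × 100 = 39.3103%.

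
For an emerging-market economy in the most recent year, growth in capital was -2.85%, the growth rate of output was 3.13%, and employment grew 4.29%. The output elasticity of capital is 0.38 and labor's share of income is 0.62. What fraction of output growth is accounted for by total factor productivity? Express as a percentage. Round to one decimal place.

Total factor productivity accounted for 49.6% of growth.

Labor's share = 1 − 0.38 = 0.62.
Capital: 0.38 × (-2.85) = -1.083 pp.
Employment: 0.62 × 4.29 = 2.6598 pp.
TFP growth = 3.13 − 1.5768 = 1.5532%.
TFP share of growth = 1.5532 / 3.13 × 100 = 49.623%.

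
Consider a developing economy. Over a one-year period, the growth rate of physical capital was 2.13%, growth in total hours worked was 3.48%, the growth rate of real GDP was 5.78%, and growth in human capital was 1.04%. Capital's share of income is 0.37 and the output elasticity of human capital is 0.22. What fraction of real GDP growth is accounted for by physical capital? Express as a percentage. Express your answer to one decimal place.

Physical capital contributed 0.37 × 2.13 = 0.7881 pp.
Share of growth = 0.7881 / 5.78 × 100 = 13.635%.

13.6%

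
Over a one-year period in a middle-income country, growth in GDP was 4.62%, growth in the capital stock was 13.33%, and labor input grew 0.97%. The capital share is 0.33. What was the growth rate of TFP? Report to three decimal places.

Labor's share = 1 − 0.33 = 0.67.
The capital stock: 0.33 × 13.33 = 4.3989 pp.
Labor input: 0.67 × 0.97 = 0.6499 pp.
TFP growth = 4.62 − 5.0488 = -0.4288%.

-0.429%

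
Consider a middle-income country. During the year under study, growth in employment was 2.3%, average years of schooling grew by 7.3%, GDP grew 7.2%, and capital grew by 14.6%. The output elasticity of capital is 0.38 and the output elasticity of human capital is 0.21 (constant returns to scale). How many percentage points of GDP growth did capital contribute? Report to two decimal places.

5.55 pp

Contribution = share × growth = 0.38 × 14.6 = 5.548 pp.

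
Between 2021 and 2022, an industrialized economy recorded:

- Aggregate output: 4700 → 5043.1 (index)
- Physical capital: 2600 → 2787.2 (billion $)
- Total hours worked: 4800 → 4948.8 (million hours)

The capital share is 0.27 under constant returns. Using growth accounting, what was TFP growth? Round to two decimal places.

Aggregate output growth = (5043.1 − 4700) / 4700 = 7.3%.
Physical capital growth = (2787.2 − 2600) / 2600 = 7.2%.
Total hours worked growth = (4948.8 − 4800) / 4800 = 3.1%.
Labor's share = 1 − 0.27 = 0.73.
Physical capital: 0.27 × 7.2 = 1.944 pp.
Total hours worked: 0.73 × 3.1 = 2.263 pp.
TFP growth = 7.3 − 4.207 = 3.093%.

3.09%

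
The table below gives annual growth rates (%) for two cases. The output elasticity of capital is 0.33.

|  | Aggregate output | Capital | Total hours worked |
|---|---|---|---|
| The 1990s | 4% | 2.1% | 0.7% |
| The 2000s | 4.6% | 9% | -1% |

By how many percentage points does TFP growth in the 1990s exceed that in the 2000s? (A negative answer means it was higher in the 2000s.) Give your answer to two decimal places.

Labor's share = 1 − 0.33 = 0.67.
The 1990s: TFP = 4 − 0.693 − 0.469 = 2.838%.
The 2000s: TFP = 4.6 − 2.97 + 0.67 = 2.3%.
Difference = 2.838 − (2.3) = 0.538 pp.

0.54 percentage points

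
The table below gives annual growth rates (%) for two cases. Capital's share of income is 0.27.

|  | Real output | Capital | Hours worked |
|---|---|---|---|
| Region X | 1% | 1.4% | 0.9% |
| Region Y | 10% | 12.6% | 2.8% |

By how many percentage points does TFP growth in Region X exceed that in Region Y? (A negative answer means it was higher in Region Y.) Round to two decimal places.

Labor's share = 1 − 0.27 = 0.73.
Region X: TFP = 1 − 0.378 − 0.657 = -0.035%.
Region Y: TFP = 10 − 3.402 − 2.044 = 4.554%.
Difference = -0.035 − (4.554) = -4.589 pp.

-4.59 percentage points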